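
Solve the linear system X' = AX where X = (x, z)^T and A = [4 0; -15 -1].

Coefficient matrix A = [[4, 0], [-15, -1]].
Characteristic polynomial det(A - λI) = λ^2 - 3λ - 4 = 0.
Eigenvalues λ = -1, 4.
For λ=-1: (A-λI) row 1 is [5, 0], so an eigenvector is (0, 1).
For λ=4: (A-λI) row 2 is [-15, -5], so an eigenvector is (-1, 3).
General solution: C_1e^(-t)(0,1) + C_2e^(4t)(-1,3).

x(t) = -C_2e^(4t), z(t) = C_1e^(-t) + 3C_2e^(4t)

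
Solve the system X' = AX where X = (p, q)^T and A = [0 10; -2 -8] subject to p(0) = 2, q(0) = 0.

p(t) = 4e^(-4t)sin(2t) + 2e^(-4t)cos(2t), q(t) = -2e^(-4t)sin(2t)

Coefficient matrix A = [[0, 10], [-2, -8]].
Characteristic polynomial det(A - λI) = λ^2 + 8λ + 20 = 0.
Eigenvalues λ = -4 ± 2i (complex conjugate pair).
For λ=-4+2i: an eigenvector is (-2,1) - i(1,0) = (-2 - i, 1).
A real fundamental pair from Re and Im of e^((-4+2i)t)v: X_1 = e^(-4t)(cos(2t)·(-2,1) + sin(2t)·(1,0)), X_2 = e^(-4t)(sin(2t)·(-2,1) - cos(2t)·(1,0)).
General solution: K_1X_1 + K_2X_2.
Applying p(0)=2, q(0)=0 gives K_1=0, K_2=-2.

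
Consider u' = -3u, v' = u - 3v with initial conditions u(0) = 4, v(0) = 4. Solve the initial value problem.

Coefficient matrix A = [[-3, 0], [1, -3]].
Characteristic polynomial det(A - λI) = λ^2 + 6λ + 9 = 0.
Single eigenvalue λ = -3 with algebraic multiplicity 2.
Eigenvector v = (0,-1); generalized eigenvector w with (A-λI)w=v is (-1,2).
General solution: e^(-3t)[c_1·v + c_2·(t·v + w)].
Applying u(0)=4, v(0)=4 gives c_1=-12, c_2=-4.

u(t) = 4e^(-3t), v(t) = 4te^(-3t) + 4e^(-3t)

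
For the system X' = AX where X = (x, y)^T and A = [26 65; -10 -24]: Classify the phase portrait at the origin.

A = [[26,65],[-10,-24]]; det(A-λI) = λ^2 - 2λ + 26.
λ = 1 ± 5i: positive real part.

unstable spiral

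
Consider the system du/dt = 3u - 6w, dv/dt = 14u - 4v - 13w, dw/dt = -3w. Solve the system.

Coefficient matrix A = [[3, 0, -6], [14, -4, -13], [0, 0, -3]].
det(A - λI) = 0 gives eigenvalues λ = -3, 3, -4.
For λ=-3: eigenvector (1,1,1).
For λ=3: eigenvector (-1,-2,0).
For λ=-4: eigenvector (0,1,0).
General solution: C_1e^(-3t)(1,1,1) + C_2e^(3t)(-1,-2,0) + C_3e^(-4t)(0,1,0).

u(t) = C_1e^(-3t) - C_2e^(3t), v(t) = C_1e^(-3t) - 2C_2e^(3t) + C_3e^(-4t), w(t) = C_1e^(-3t)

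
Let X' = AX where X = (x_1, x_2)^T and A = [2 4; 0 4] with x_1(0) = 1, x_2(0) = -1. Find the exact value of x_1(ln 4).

A = [[2,4],[0,4]]; eigenvalues λ = 4, 2.
Eigenvectors: (-2,-1) for λ=4, (1,0) for λ=2.
From the initial condition, c_1 = 1, c_2 = 3.
x_1(ln 4) = (1)(4^4)(-2) + (3)(4^2)(1) = -464.

-464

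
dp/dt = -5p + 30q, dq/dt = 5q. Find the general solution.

Coefficient matrix A = [[-5, 30], [0, 5]].
Characteristic polynomial det(A - λI) = λ^2 - 25 = 0.
Eigenvalues λ = -5, 5.
For λ=-5: (A-λI) row 1 is [0, 30], so an eigenvector is (1, 0).
For λ=5: (A-λI) row 1 is [-10, 30], so an eigenvector is (-3, -1).
General solution: c_1e^(-5t)(1,0) + c_2e^(5t)(-3,-1).

p(t) = c_1e^(-5t) - 3c_2e^(5t), q(t) = -c_2e^(5t)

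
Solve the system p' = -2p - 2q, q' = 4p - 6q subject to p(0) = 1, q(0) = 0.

p(t) = e^(-4t)sin(2t) + e^(-4t)cos(2t), q(t) = 2e^(-4t)sin(2t)

Coefficient matrix A = [[-2, -2], [4, -6]].
Characteristic polynomial det(A - λI) = λ^2 + 8λ + 20 = 0.
Eigenvalues λ = -4 ± 2i (complex conjugate pair).
For λ=-4+2i: an eigenvector is (0,-1) - i(1,1) = (0 - i, -1 - i).
A real fundamental pair from Re and Im of e^((-4+2i)t)v: X_1 = e^(-4t)(cos(2t)·(0,-1) + sin(2t)·(1,1)), X_2 = e^(-4t)(sin(2t)·(0,-1) - cos(2t)·(1,1)).
General solution: K_1X_1 + K_2X_2.
Applying p(0)=1, q(0)=0 gives K_1=1, K_2=-1.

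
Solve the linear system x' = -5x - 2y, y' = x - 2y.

Coefficient matrix A = [[-5, -2], [1, -2]].
Characteristic polynomial det(A - λI) = λ^2 + 7λ + 12 = 0.
Eigenvalues λ = -3, -4.
For λ=-3: (A-λI) row 1 is [-2, -2], so an eigenvector is (1, -1).
For λ=-4: (A-λI) row 1 is [-1, -2], so an eigenvector is (-2, 1).
General solution: c_1e^(-3t)(1,-1) + c_2e^(-4t)(-2,1).

x(t) = c_1e^(-3t) - 2c_2e^(-4t), y(t) = -c_1e^(-3t) + c_2e^(-4t)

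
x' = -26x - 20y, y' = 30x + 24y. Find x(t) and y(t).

Coefficient matrix A = [[-26, -20], [30, 24]].
Characteristic polynomial det(A - λI) = λ^2 + 2λ - 24 = 0.
Eigenvalues λ = -6, 4.
For λ=-6: (A-λI) row 1 is [-20, -20], so an eigenvector is (1, -1).
For λ=4: (A-λI) row 1 is [-30, -20], so an eigenvector is (-2, 3).
General solution: K_1e^(-6t)(1,-1) + K_2e^(4t)(-2,3).

x(t) = K_1e^(-6t) - 2K_2e^(4t), y(t) = -K_1e^(-6t) + 3K_2e^(4t)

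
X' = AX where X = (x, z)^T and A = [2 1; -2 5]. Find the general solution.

x(t) = K_1e^(3t) + K_2e^(4t), z(t) = K_1e^(3t) + 2K_2e^(4t)

Coefficient matrix A = [[2, 1], [-2, 5]].
Characteristic polynomial det(A - λI) = λ^2 - 7λ + 12 = 0.
Eigenvalues λ = 3, 4.
For λ=3: (A-λI) row 1 is [-1, 1], so an eigenvector is (1, 1).
For λ=4: (A-λI) row 1 is [-2, 1], so an eigenvector is (1, 2).
General solution: K_1e^(3t)(1,1) + K_2e^(4t)(1,2).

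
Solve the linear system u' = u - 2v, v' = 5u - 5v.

u(t) = -K_1e^(-2t)sin(t) - K_1e^(-2t)cos(t) - K_2e^(-2t)sin(t) + K_2e^(-2t)cos(t), v(t) = -2K_1e^(-2t)sin(t) - K_1e^(-2t)cos(t) - K_2e^(-2t)sin(t) + 2K_2e^(-2t)cos(t)

Coefficient matrix A = [[1, -2], [5, -5]].
Characteristic polynomial det(A - λI) = λ^2 + 4λ + 5 = 0.
Eigenvalues λ = -2 ± i (complex conjugate pair).
For λ=-2+i: an eigenvector is (-1,-1) - i(-1,-2) = (-1 + i, -1 + 2i).
A real fundamental pair from Re and Im of e^((-2+i)t)v: X_1 = e^(-2t)(cos(t)·(-1,-1) + sin(t)·(-1,-2)), X_2 = e^(-2t)(sin(t)·(-1,-1) - cos(t)·(-1,-2)).
General solution: K_1X_1 + K_2X_2.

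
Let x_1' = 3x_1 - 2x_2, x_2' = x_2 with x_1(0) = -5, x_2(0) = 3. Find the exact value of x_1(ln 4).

A = [[3,-2],[0,1]]; eigenvalues λ = 3, 1.
Eigenvectors: (1,0) for λ=3, (-1,-1) for λ=1.
From the initial condition, c_1 = -8, c_2 = -3.
x_1(ln 4) = (-8)(4^3)(1) + (-3)(4^1)(-1) = -500.

-500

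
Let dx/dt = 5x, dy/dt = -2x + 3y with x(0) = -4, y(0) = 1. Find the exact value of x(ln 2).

A = [[5,0],[-2,3]]; eigenvalues λ = 5, 3.
Eigenvectors: (1,-1) for λ=5, (0,-1) for λ=3.
From the initial condition, c_1 = -4, c_2 = 3.
x(ln 2) = (-4)(2^5)(1) + (3)(2^3)(0) = -128.

-128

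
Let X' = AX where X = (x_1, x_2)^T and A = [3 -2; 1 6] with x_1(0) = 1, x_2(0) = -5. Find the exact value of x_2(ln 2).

-224

A = [[3,-2],[1,6]]; eigenvalues λ = 4, 5.
Eigenvectors: (2,-1) for λ=4, (1,-1) for λ=5.
From the initial condition, c_1 = -4, c_2 = 9.
x_2(ln 2) = (-4)(2^4)(-1) + (9)(2^5)(-1) = -224.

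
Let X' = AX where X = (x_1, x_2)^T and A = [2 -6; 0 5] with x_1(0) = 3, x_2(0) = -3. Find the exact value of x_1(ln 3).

1431

A = [[2,-6],[0,5]]; eigenvalues λ = 5, 2.
Eigenvectors: (-2,1) for λ=5, (1,0) for λ=2.
From the initial condition, c_1 = -3, c_2 = -3.
x_1(ln 3) = (-3)(3^5)(-2) + (-3)(3^2)(1) = 1431.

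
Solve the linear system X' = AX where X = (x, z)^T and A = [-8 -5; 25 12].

x(t) = K_1e^(2t)cos(5t) + K_2e^(2t)sin(5t), z(t) = K_1e^(2t)sin(5t) - 2K_1e^(2t)cos(5t) - 2K_2e^(2t)sin(5t) - K_2e^(2t)cos(5t)

Coefficient matrix A = [[-8, -5], [25, 12]].
Characteristic polynomial det(A - λI) = λ^2 - 4λ + 29 = 0.
Eigenvalues λ = 2 ± 5i (complex conjugate pair).
For λ=2+5i: an eigenvector is (1,-2) - i(0,1) = (1, -2 - i).
A real fundamental pair from Re and Im of e^((2+5i)t)v: X_1 = e^(2t)(cos(5t)·(1,-2) + sin(5t)·(0,1)), X_2 = e^(2t)(sin(5t)·(1,-2) - cos(5t)·(0,1)).
General solution: K_1X_1 + K_2X_2.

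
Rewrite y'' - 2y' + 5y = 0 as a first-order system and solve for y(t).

Let x_1 = y, x_2 = y'. Then x_1' = x_2 and x_2' = -5x_1 + 2x_2.
A = [[0,1],[-5,2]]; det(A-λI) = λ^2 - 2λ + 5.
Eigenvalues λ = 1 ± 2i.

y(t) = c_1e^(t)cos(2t) + c_2e^(t)sin(2t)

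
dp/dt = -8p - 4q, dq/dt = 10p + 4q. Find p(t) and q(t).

Coefficient matrix A = [[-8, -4], [10, 4]].
Characteristic polynomial det(A - λI) = λ^2 + 4λ + 8 = 0.
Eigenvalues λ = -2 ± 2i (complex conjugate pair).
For λ=-2+2i: an eigenvector is (1,-1) - i(-1,2) = (1 + i, -1 - 2i).
A real fundamental pair from Re and Im of e^((-2+2i)t)v: X_1 = e^(-2t)(cos(2t)·(1,-1) + sin(2t)·(-1,2)), X_2 = e^(-2t)(sin(2t)·(1,-1) - cos(2t)·(-1,2)).
General solution: K_1X_1 + K_2X_2.

p(t) = -K_1e^(-2t)sin(2t) + K_1e^(-2t)cos(2t) + K_2e^(-2t)sin(2t) + K_2e^(-2t)cos(2t), q(t) = 2K_1e^(-2t)sin(2t) - K_1e^(-2t)cos(2t) - K_2e^(-2t)sin(2t) - 2K_2e^(-2t)cos(2t)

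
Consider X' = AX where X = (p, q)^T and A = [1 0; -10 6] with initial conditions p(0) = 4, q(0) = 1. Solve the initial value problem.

Coefficient matrix A = [[1, 0], [-10, 6]].
Characteristic polynomial det(A - λI) = λ^2 - 7λ + 6 = 0.
Eigenvalues λ = 6, 1.
For λ=6: (A-λI) row 1 is [-5, 0], so an eigenvector is (0, 1).
For λ=1: (A-λI) row 2 is [-10, 5], so an eigenvector is (-1, -2).
General solution: C_1e^(6t)(0,1) + C_2e^(t)(-1,-2).
Applying p(0)=4, q(0)=1 gives C_1=-7, C_2=-4.

p(t) = 4e^(t), q(t) = -7e^(6t) + 8e^(t)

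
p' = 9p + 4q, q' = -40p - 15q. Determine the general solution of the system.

Coefficient matrix A = [[9, 4], [-40, -15]].
Characteristic polynomial det(A - λI) = λ^2 + 6λ + 25 = 0.
Eigenvalues λ = -3 ± 4i (complex conjugate pair).
For λ=-3+4i: an eigenvector is (-1,3) - i(0,1) = (-1, 3 - i).
A real fundamental pair from Re and Im of e^((-3+4i)t)v: X_1 = e^(-3t)(cos(4t)·(-1,3) + sin(4t)·(0,1)), X_2 = e^(-3t)(sin(4t)·(-1,3) - cos(4t)·(0,1)).
General solution: K_1X_1 + K_2X_2.

p(t) = -K_1e^(-3t)cos(4t) - K_2e^(-3t)sin(4t), q(t) = K_1e^(-3t)sin(4t) + 3K_1e^(-3t)cos(4t) + 3K_2e^(-3t)sin(4t) - K_2e^(-3t)cos(4t)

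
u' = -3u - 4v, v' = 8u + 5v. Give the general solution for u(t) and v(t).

u(t) = -c_1e^(t)sin(4t) + c_2e^(t)cos(4t), v(t) = c_1e^(t)sin(4t) + c_1e^(t)cos(4t) + c_2e^(t)sin(4t) - c_2e^(t)cos(4t)

Coefficient matrix A = [[-3, -4], [8, 5]].
Characteristic polynomial det(A - λI) = λ^2 - 2λ + 17 = 0.
Eigenvalues λ = 1 ± 4i (complex conjugate pair).
For λ=1+4i: an eigenvector is (0,1) - i(-1,1) = (0 + i, 1 - i).
A real fundamental pair from Re and Im of e^((1+4i)t)v: X_1 = e^(t)(cos(4t)·(0,1) + sin(4t)·(-1,1)), X_2 = e^(t)(sin(4t)·(0,1) - cos(4t)·(-1,1)).
General solution: c_1X_1 + c_2X_2.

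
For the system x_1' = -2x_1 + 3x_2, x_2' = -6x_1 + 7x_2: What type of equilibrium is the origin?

A = [[-2,3],[-6,7]]; det(A-λI) = λ^2 - 5λ + 4.
λ = 1, 4: both positive.

unstable node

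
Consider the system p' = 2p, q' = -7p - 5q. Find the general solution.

p(t) = -c_2e^(2t), q(t) = -c_1e^(-5t) + c_2e^(2t)

Coefficient matrix A = [[2, 0], [-7, -5]].
Characteristic polynomial det(A - λI) = λ^2 + 3λ - 10 = 0.
Eigenvalues λ = -5, 2.
For λ=-5: (A-λI) row 1 is [7, 0], so an eigenvector is (0, -1).
For λ=2: (A-λI) row 2 is [-7, -7], so an eigenvector is (-1, 1).
General solution: c_1e^(-5t)(0,-1) + c_2e^(2t)(-1,1).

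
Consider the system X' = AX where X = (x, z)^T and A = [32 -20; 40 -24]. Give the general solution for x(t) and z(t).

x(t) = 2K_1e^(4t)sin(4t) + K_1e^(4t)cos(4t) + K_2e^(4t)sin(4t) - 2K_2e^(4t)cos(4t), z(t) = 3K_1e^(4t)sin(4t) + K_1e^(4t)cos(4t) + K_2e^(4t)sin(4t) - 3K_2e^(4t)cos(4t)

Coefficient matrix A = [[32, -20], [40, -24]].
Characteristic polynomial det(A - λI) = λ^2 - 8λ + 32 = 0.
Eigenvalues λ = 4 ± 4i (complex conjugate pair).
For λ=4+4i: an eigenvector is (1,1) - i(2,3) = (1 - 2i, 1 - 3i).
A real fundamental pair from Re and Im of e^((4+4i)t)v: X_1 = e^(4t)(cos(4t)·(1,1) + sin(4t)·(2,3)), X_2 = e^(4t)(sin(4t)·(1,1) - cos(4t)·(2,3)).
General solution: K_1X_1 + K_2X_2.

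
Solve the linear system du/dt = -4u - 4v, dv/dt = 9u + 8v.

u(t) = 2K_1e^(2t) + 2K_2te^(2t) + K_2e^(2t), v(t) = -3K_1e^(2t) - 3K_2te^(2t) - 2K_2e^(2t)

Coefficient matrix A = [[-4, -4], [9, 8]].
Characteristic polynomial det(A - λI) = λ^2 - 4λ + 4 = 0.
Single eigenvalue λ = 2 with algebraic multiplicity 2.
Eigenvector v = (2,-3); generalized eigenvector w with (A-λI)w=v is (1,-2).
General solution: e^(2t)[K_1·v + K_2·(t·v + w)].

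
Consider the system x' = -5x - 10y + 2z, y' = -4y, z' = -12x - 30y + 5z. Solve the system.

x(t) = 2c_1e^(-4t) + c_2e^(-t) + c_3e^(t), y(t) = c_1e^(-4t), z(t) = 6c_1e^(-4t) + 2c_2e^(-t) + 3c_3e^(t)

Coefficient matrix A = [[-5, -10, 2], [0, -4, 0], [-12, -30, 5]].
det(A - λI) = 0 gives eigenvalues λ = -4, -1, 1.
For λ=-4: eigenvector (2,1,6).
For λ=-1: eigenvector (1,0,2).
For λ=1: eigenvector (1,0,3).
General solution: c_1e^(-4t)(2,1,6) + c_2e^(-t)(1,0,2) + c_3e^(t)(1,0,3).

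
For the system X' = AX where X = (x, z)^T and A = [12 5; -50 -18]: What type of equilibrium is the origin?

A = [[12,5],[-50,-18]]; det(A-λI) = λ^2 + 6λ + 34.
λ = -3 ± 5i: negative real part.

stable spiral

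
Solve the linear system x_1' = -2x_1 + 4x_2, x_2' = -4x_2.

x_1(t) = c_1e^(-2t) + 2c_2e^(-4t), x_2(t) = -c_2e^(-4t)

Coefficient matrix A = [[-2, 4], [0, -4]].
Characteristic polynomial det(A - λI) = λ^2 + 6λ + 8 = 0.
Eigenvalues λ = -2, -4.
For λ=-2: (A-λI) row 1 is [0, 4], so an eigenvector is (1, 0).
For λ=-4: (A-λI) row 1 is [2, 4], so an eigenvector is (2, -1).
General solution: c_1e^(-2t)(1,0) + c_2e^(-4t)(2,-1).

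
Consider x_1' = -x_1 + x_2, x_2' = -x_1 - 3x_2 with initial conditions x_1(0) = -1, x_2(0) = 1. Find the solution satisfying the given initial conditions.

Coefficient matrix A = [[-1, 1], [-1, -3]].
Characteristic polynomial det(A - λI) = λ^2 + 4λ + 4 = 0.
Single eigenvalue λ = -2 with algebraic multiplicity 2.
Eigenvector v = (1,-1); generalized eigenvector w with (A-λI)w=v is (2,-1).
General solution: e^(-2t)[K_1·v + K_2·(t·v + w)].
Applying x_1(0)=-1, x_2(0)=1 gives K_1=-1, K_2=0.

x_1(t) = -e^(-2t), x_2(t) = e^(-2t)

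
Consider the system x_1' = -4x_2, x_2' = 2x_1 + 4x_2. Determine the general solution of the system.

x_1(t) = -c_1e^(2t)sin(2t) + c_1e^(2t)cos(2t) + c_2e^(2t)sin(2t) + c_2e^(2t)cos(2t), x_2(t) = c_1e^(2t)sin(2t) - c_2e^(2t)cos(2t)

Coefficient matrix A = [[0, -4], [2, 4]].
Characteristic polynomial det(A - λI) = λ^2 - 4λ + 8 = 0.
Eigenvalues λ = 2 ± 2i (complex conjugate pair).
For λ=2+2i: an eigenvector is (1,0) - i(-1,1) = (1 + i, 0 - i).
A real fundamental pair from Re and Im of e^((2+2i)t)v: X_1 = e^(2t)(cos(2t)·(1,0) + sin(2t)·(-1,1)), X_2 = e^(2t)(sin(2t)·(1,0) - cos(2t)·(-1,1)).
General solution: c_1X_1 + c_2X_2.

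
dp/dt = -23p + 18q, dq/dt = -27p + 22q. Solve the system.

p(t) = -C_1e^(-5t) + 2C_2e^(4t), q(t) = -C_1e^(-5t) + 3C_2e^(4t)

Coefficient matrix A = [[-23, 18], [-27, 22]].
Characteristic polynomial det(A - λI) = λ^2 + λ - 20 = 0.
Eigenvalues λ = -5, 4.
For λ=-5: (A-λI) row 1 is [-18, 18], so an eigenvector is (-1, -1).
For λ=4: (A-λI) row 1 is [-27, 18], so an eigenvector is (2, 3).
General solution: C_1e^(-5t)(-1,-1) + C_2e^(4t)(2,3).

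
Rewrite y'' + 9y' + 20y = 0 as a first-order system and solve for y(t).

y(t) = C_1e^(-4t) + C_2e^(-5t)

Let x_1 = y, x_2 = y'. Then x_1' = x_2 and x_2' = -20x_1 - 9x_2.
A = [[0,1],[-20,-9]]; det(A-λI) = λ^2 + 9λ + 20.
Eigenvalues λ = -4, -5 with eigenvectors (1,-4), (1,-5).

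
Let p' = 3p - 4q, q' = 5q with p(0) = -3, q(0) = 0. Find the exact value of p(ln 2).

-24

A = [[3,-4],[0,5]]; eigenvalues λ = 3, 5.
Eigenvectors: (1,0) for λ=3, (-2,1) for λ=5.
From the initial condition, c_1 = -3, c_2 = 0.
p(ln 2) = (-3)(2^3)(1) + (0)(2^5)(-2) = -24.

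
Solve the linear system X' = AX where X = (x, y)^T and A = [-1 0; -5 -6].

Coefficient matrix A = [[-1, 0], [-5, -6]].
Characteristic polynomial det(A - λI) = λ^2 + 7λ + 6 = 0.
Eigenvalues λ = -6, -1.
For λ=-6: (A-λI) row 1 is [5, 0], so an eigenvector is (0, -1).
For λ=-1: (A-λI) row 2 is [-5, -5], so an eigenvector is (1, -1).
General solution: c_1e^(-6t)(0,-1) + c_2e^(-t)(1,-1).

x(t) = c_2e^(-t), y(t) = -c_1e^(-6t) - c_2e^(-t)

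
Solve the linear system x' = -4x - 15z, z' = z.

Coefficient matrix A = [[-4, -15], [0, 1]].
Characteristic polynomial det(A - λI) = λ^2 + 3λ - 4 = 0.
Eigenvalues λ = -4, 1.
For λ=-4: (A-λI) row 1 is [0, -15], so an eigenvector is (1, 0).
For λ=1: (A-λI) row 1 is [-5, -15], so an eigenvector is (3, -1).
General solution: K_1e^(-4t)(1,0) + K_2e^(t)(3,-1).

x(t) = K_1e^(-4t) + 3K_2e^(t), z(t) = -K_2e^(t)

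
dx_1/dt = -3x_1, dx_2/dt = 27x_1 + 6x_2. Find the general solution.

x_1(t) = C_2e^(-3t), x_2(t) = -C_1e^(6t) - 3C_2e^(-3t)

Coefficient matrix A = [[-3, 0], [27, 6]].
Characteristic polynomial det(A - λI) = λ^2 - 3λ - 18 = 0.
Eigenvalues λ = 6, -3.
For λ=6: (A-λI) row 1 is [-9, 0], so an eigenvector is (0, -1).
For λ=-3: (A-λI) row 2 is [27, 9], so an eigenvector is (1, -3).
General solution: C_1e^(6t)(0,-1) + C_2e^(-3t)(1,-3).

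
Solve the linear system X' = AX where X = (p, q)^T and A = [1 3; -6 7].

Coefficient matrix A = [[1, 3], [-6, 7]].
Characteristic polynomial det(A - λI) = λ^2 - 8λ + 25 = 0.
Eigenvalues λ = 4 ± 3i (complex conjugate pair).
For λ=4+3i: an eigenvector is (-1,-1) - i(0,1) = (-1, -1 - i).
A real fundamental pair from Re and Im of e^((4+3i)t)v: X_1 = e^(4t)(cos(3t)·(-1,-1) + sin(3t)·(0,1)), X_2 = e^(4t)(sin(3t)·(-1,-1) - cos(3t)·(0,1)).
General solution: K_1X_1 + K_2X_2.

p(t) = -K_1e^(4t)cos(3t) - K_2e^(4t)sin(3t), q(t) = K_1e^(4t)sin(3t) - K_1e^(4t)cos(3t) - K_2e^(4t)sin(3t) - K_2e^(4t)cos(3t)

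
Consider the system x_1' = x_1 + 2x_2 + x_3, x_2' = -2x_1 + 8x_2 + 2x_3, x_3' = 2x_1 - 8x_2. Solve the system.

x_1(t) = -K_1e^(3t) + K_3e^(2t), x_2(t) = 2K_1e^(3t) + K_2e^(4t), x_3(t) = -6K_1e^(3t) - 2K_2e^(4t) + K_3e^(2t)

Coefficient matrix A = [[1, 2, 1], [-2, 8, 2], [2, -8, 0]].
det(A - λI) = 0 gives eigenvalues λ = 3, 4, 2.
For λ=3: eigenvector (-1,2,-6).
For λ=4: eigenvector (0,1,-2).
For λ=2: eigenvector (1,0,1).
General solution: K_1e^(3t)(-1,2,-6) + K_2e^(4t)(0,1,-2) + K_3e^(2t)(1,0,1).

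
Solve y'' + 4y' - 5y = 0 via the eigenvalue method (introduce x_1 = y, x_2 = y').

Let x_1 = y, x_2 = y'. Then x_1' = x_2 and x_2' = 5x_1 - 4x_2.
A = [[0,1],[5,-4]]; det(A-λI) = λ^2 + 4λ - 5.
Eigenvalues λ = -5, 1 with eigenvectors (1,-5), (1,1).

y(t) = C_1e^(-5t) + C_2e^(t)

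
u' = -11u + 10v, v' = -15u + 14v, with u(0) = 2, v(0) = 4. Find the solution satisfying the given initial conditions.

Coefficient matrix A = [[-11, 10], [-15, 14]].
Characteristic polynomial det(A - λI) = λ^2 - 3λ - 4 = 0.
Eigenvalues λ = -1, 4.
For λ=-1: (A-λI) row 1 is [-10, 10], so an eigenvector is (1, 1).
For λ=4: (A-λI) row 1 is [-15, 10], so an eigenvector is (-2, -3).
General solution: K_1e^(-t)(1,1) + K_2e^(4t)(-2,-3).
Applying u(0)=2, v(0)=4 gives K_1=-2, K_2=-2.

u(t) = 4e^(4t) - 2e^(-t), v(t) = 6e^(4t) - 2e^(-t)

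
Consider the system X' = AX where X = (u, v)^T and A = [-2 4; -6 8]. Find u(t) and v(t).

Coefficient matrix A = [[-2, 4], [-6, 8]].
Characteristic polynomial det(A - λI) = λ^2 - 6λ + 8 = 0.
Eigenvalues λ = 2, 4.
For λ=2: (A-λI) row 1 is [-4, 4], so an eigenvector is (1, 1).
For λ=4: (A-λI) row 1 is [-6, 4], so an eigenvector is (-2, -3).
General solution: c_1e^(2t)(1,1) + c_2e^(4t)(-2,-3).

u(t) = c_1e^(2t) - 2c_2e^(4t), v(t) = c_1e^(2t) - 3c_2e^(4t)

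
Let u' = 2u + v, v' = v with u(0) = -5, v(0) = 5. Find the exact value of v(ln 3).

A = [[2,1],[0,1]]; eigenvalues λ = 1, 2.
Eigenvectors: (1,-1) for λ=1, (1,0) for λ=2.
From the initial condition, c_1 = -5, c_2 = 0.
v(ln 3) = (-5)(3^1)(-1) + (0)(3^2)(0) = 15.

15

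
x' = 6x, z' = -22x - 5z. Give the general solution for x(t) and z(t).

x(t) = K_1e^(6t), z(t) = -2K_1e^(6t) - K_2e^(-5t)

Coefficient matrix A = [[6, 0], [-22, -5]].
Characteristic polynomial det(A - λI) = λ^2 - λ - 30 = 0.
Eigenvalues λ = 6, -5.
For λ=6: (A-λI) row 2 is [-22, -11], so an eigenvector is (1, -2).
For λ=-5: (A-λI) row 1 is [11, 0], so an eigenvector is (0, -1).
General solution: K_1e^(6t)(1,-2) + K_2e^(-5t)(0,-1).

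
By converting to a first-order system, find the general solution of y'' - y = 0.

Let x_1 = y, x_2 = y'. Then x_1' = x_2 and x_2' = x_1.
A = [[0,1],[1,0]]; det(A-λI) = λ^2 - 1.
Eigenvalues λ = 1, -1 with eigenvectors (1,1), (1,-1).

y(t) = K_1e^(t) + K_2e^(-t)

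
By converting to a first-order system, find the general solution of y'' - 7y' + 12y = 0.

y(t) = K_1e^(3t) + K_2e^(4t)

Let x_1 = y, x_2 = y'. Then x_1' = x_2 and x_2' = -12x_1 + 7x_2.
A = [[0,1],[-12,7]]; det(A-λI) = λ^2 - 7λ + 12.
Eigenvalues λ = 3, 4 with eigenvectors (1,3), (1,4).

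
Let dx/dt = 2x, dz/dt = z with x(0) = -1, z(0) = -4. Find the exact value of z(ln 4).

A = [[2,0],[0,1]]; eigenvalues λ = 1, 2.
Eigenvectors: (0,1) for λ=1, (-1,0) for λ=2.
From the initial condition, c_1 = -4, c_2 = 1.
z(ln 4) = (-4)(4^1)(1) + (1)(4^2)(0) = -16.

-16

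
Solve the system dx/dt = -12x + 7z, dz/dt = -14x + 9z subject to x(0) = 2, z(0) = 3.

x(t) = e^(2t) + e^(-5t), z(t) = 2e^(2t) + e^(-5t)

Coefficient matrix A = [[-12, 7], [-14, 9]].
Characteristic polynomial det(A - λI) = λ^2 + 3λ - 10 = 0.
Eigenvalues λ = -5, 2.
For λ=-5: (A-λI) row 1 is [-7, 7], so an eigenvector is (1, 1).
For λ=2: (A-λI) row 1 is [-14, 7], so an eigenvector is (1, 2).
General solution: C_1e^(-5t)(1,1) + C_2e^(2t)(1,2).
Applying x(0)=2, z(0)=3 gives C_1=1, C_2=1.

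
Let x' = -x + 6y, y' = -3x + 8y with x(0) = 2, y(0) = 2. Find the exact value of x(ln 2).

A = [[-1,6],[-3,8]]; eigenvalues λ = 5, 2.
Eigenvectors: (1,1) for λ=5, (-2,-1) for λ=2.
From the initial condition, c_1 = 2, c_2 = 0.
x(ln 2) = (2)(2^5)(1) + (0)(2^2)(-2) = 64.

64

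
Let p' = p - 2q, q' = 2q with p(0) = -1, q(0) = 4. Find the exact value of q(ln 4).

64

A = [[1,-2],[0,2]]; eigenvalues λ = 1, 2.
Eigenvectors: (1,0) for λ=1, (2,-1) for λ=2.
From the initial condition, c_1 = 7, c_2 = -4.
q(ln 4) = (7)(4^1)(0) + (-4)(4^2)(-1) = 64.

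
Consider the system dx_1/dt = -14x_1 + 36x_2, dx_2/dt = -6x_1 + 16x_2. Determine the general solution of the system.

Coefficient matrix A = [[-14, 36], [-6, 16]].
Characteristic polynomial det(A - λI) = λ^2 - 2λ - 8 = 0.
Eigenvalues λ = -2, 4.
For λ=-2: (A-λI) row 1 is [-12, 36], so an eigenvector is (3, 1).
For λ=4: (A-λI) row 1 is [-18, 36], so an eigenvector is (2, 1).
General solution: K_1e^(-2t)(3,1) + K_2e^(4t)(2,1).

x_1(t) = 3K_1e^(-2t) + 2K_2e^(4t), x_2(t) = K_1e^(-2t) + K_2e^(4t)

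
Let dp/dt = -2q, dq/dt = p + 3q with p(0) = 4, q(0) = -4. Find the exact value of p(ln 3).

36

A = [[0,-2],[1,3]]; eigenvalues λ = 1, 2.
Eigenvectors: (2,-1) for λ=1, (1,-1) for λ=2.
From the initial condition, c_1 = 0, c_2 = 4.
p(ln 3) = (0)(3^1)(2) + (4)(3^2)(1) = 36.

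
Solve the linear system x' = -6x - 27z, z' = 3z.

x(t) = -C_1e^(-6t) + 3C_2e^(3t), z(t) = -C_2e^(3t)

Coefficient matrix A = [[-6, -27], [0, 3]].
Characteristic polynomial det(A - λI) = λ^2 + 3λ - 18 = 0.
Eigenvalues λ = -6, 3.
For λ=-6: (A-λI) row 1 is [0, -27], so an eigenvector is (-1, 0).
For λ=3: (A-λI) row 1 is [-9, -27], so an eigenvector is (3, -1).
General solution: C_1e^(-6t)(-1,0) + C_2e^(3t)(3,-1).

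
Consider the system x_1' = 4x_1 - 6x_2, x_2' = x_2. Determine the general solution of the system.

Coefficient matrix A = [[4, -6], [0, 1]].
Characteristic polynomial det(A - λI) = λ^2 - 5λ + 4 = 0.
Eigenvalues λ = 4, 1.
For λ=4: (A-λI) row 1 is [0, -6], so an eigenvector is (1, 0).
For λ=1: (A-λI) row 1 is [3, -6], so an eigenvector is (-2, -1).
General solution: K_1e^(4t)(1,0) + K_2e^(t)(-2,-1).

x_1(t) = K_1e^(4t) - 2K_2e^(t), x_2(t) = -K_2e^(t)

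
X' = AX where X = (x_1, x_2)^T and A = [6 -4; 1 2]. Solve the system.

x_1(t) = 2K_1e^(4t) + 2K_2te^(4t) + 3K_2e^(4t), x_2(t) = K_1e^(4t) + K_2te^(4t) + K_2e^(4t)

Coefficient matrix A = [[6, -4], [1, 2]].
Characteristic polynomial det(A - λI) = λ^2 - 8λ + 16 = 0.
Single eigenvalue λ = 4 with algebraic multiplicity 2.
Eigenvector v = (2,1); generalized eigenvector w with (A-λI)w=v is (3,1).
General solution: e^(4t)[K_1·v + K_2·(t·v + w)].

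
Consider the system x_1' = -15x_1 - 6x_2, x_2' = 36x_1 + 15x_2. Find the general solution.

x_1(t) = -C_1e^(-3t) + C_2e^(3t), x_2(t) = 2C_1e^(-3t) - 3C_2e^(3t)

Coefficient matrix A = [[-15, -6], [36, 15]].
Characteristic polynomial det(A - λI) = λ^2 - 9 = 0.
Eigenvalues λ = -3, 3.
For λ=-3: (A-λI) row 1 is [-12, -6], so an eigenvector is (-1, 2).
For λ=3: (A-λI) row 1 is [-18, -6], so an eigenvector is (1, -3).
General solution: C_1e^(-3t)(-1,2) + C_2e^(3t)(1,-3).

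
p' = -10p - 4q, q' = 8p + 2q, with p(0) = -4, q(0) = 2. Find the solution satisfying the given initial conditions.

Coefficient matrix A = [[-10, -4], [8, 2]].
Characteristic polynomial det(A - λI) = λ^2 + 8λ + 12 = 0.
Eigenvalues λ = -2, -6.
For λ=-2: (A-λI) row 1 is [-8, -4], so an eigenvector is (1, -2).
For λ=-6: (A-λI) row 1 is [-4, -4], so an eigenvector is (-1, 1).
General solution: c_1e^(-2t)(1,-2) + c_2e^(-6t)(-1,1).
Applying p(0)=-4, q(0)=2 gives c_1=2, c_2=6.

p(t) = 2e^(-2t) - 6e^(-6t), q(t) = -4e^(-2t) + 6e^(-6t)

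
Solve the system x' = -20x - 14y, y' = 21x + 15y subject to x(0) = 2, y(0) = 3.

x(t) = -10e^(t) + 12e^(-6t), y(t) = 15e^(t) - 12e^(-6t)

Coefficient matrix A = [[-20, -14], [21, 15]].
Characteristic polynomial det(A - λI) = λ^2 + 5λ - 6 = 0.
Eigenvalues λ = 1, -6.
For λ=1: (A-λI) row 1 is [-21, -14], so an eigenvector is (-2, 3).
For λ=-6: (A-λI) row 1 is [-14, -14], so an eigenvector is (-1, 1).
General solution: C_1e^(t)(-2,3) + C_2e^(-6t)(-1,1).
Applying x(0)=2, y(0)=3 gives C_1=5, C_2=-12.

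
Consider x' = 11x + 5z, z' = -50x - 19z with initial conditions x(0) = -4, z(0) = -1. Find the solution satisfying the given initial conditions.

x(t) = -13e^(-4t)sin(5t) - 4e^(-4t)cos(5t), z(t) = 43e^(-4t)sin(5t) - e^(-4t)cos(5t)

Coefficient matrix A = [[11, 5], [-50, -19]].
Characteristic polynomial det(A - λI) = λ^2 + 8λ + 41 = 0.
Eigenvalues λ = -4 ± 5i (complex conjugate pair).
For λ=-4+5i: an eigenvector is (-1,3) - i(0,1) = (-1, 3 - i).
A real fundamental pair from Re and Im of e^((-4+5i)t)v: X_1 = e^(-4t)(cos(5t)·(-1,3) + sin(5t)·(0,1)), X_2 = e^(-4t)(sin(5t)·(-1,3) - cos(5t)·(0,1)).
General solution: K_1X_1 + K_2X_2.
Applying x(0)=-4, z(0)=-1 gives K_1=4, K_2=13.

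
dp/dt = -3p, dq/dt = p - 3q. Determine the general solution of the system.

Coefficient matrix A = [[-3, 0], [1, -3]].
Characteristic polynomial det(A - λI) = λ^2 + 6λ + 9 = 0.
Single eigenvalue λ = -3 with algebraic multiplicity 2.
Eigenvector v = (0,1); generalized eigenvector w with (A-λI)w=v is (1,3).
General solution: e^(-3t)[K_1·v + K_2·(t·v + w)].

p(t) = K_2e^(-3t), q(t) = K_1e^(-3t) + K_2te^(-3t) + 3K_2e^(-3t)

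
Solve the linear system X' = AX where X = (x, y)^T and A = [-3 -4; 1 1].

Coefficient matrix A = [[-3, -4], [1, 1]].
Characteristic polynomial det(A - λI) = λ^2 + 2λ + 1 = 0.
Single eigenvalue λ = -1 with algebraic multiplicity 2.
Eigenvector v = (-2,1); generalized eigenvector w with (A-λI)w=v is (-3,2).
General solution: e^(-t)[K_1·v + K_2·(t·v + w)].

x(t) = -2K_1e^(-t) - 2K_2te^(-t) - 3K_2e^(-t), y(t) = K_1e^(-t) + K_2te^(-t) + 2K_2e^(-t)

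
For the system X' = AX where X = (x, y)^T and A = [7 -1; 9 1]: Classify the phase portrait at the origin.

unstable improper node

A = [[7,-1],[9,1]]; det(A-λI) = λ^2 - 8λ + 16.
repeated λ = 4 with a single eigenvector.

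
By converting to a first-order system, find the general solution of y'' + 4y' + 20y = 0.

y(t) = c_1e^(-2t)cos(4t) + c_2e^(-2t)sin(4t)

Let x_1 = y, x_2 = y'. Then x_1' = x_2 and x_2' = -20x_1 - 4x_2.
A = [[0,1],[-20,-4]]; det(A-λI) = λ^2 + 4λ + 20.
Eigenvalues λ = -2 ± 4i.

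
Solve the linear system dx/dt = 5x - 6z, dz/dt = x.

Coefficient matrix A = [[5, -6], [1, 0]].
Characteristic polynomial det(A - λI) = λ^2 - 5λ + 6 = 0.
Eigenvalues λ = 2, 3.
For λ=2: (A-λI) row 1 is [3, -6], so an eigenvector is (2, 1).
For λ=3: (A-λI) row 1 is [2, -6], so an eigenvector is (3, 1).
General solution: C_1e^(2t)(2,1) + C_2e^(3t)(3,1).

x(t) = 2C_1e^(2t) + 3C_2e^(3t), z(t) = C_1e^(2t) + C_2e^(3t)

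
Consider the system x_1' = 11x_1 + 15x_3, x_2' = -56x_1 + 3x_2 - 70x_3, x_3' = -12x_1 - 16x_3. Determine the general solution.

Coefficient matrix A = [[11, 0, 15], [-56, 3, -70], [-12, 0, -16]].
det(A - λI) = 0 gives eigenvalues λ = -1, 3, -4.
For λ=-1: eigenvector (5,0,-4).
For λ=3: eigenvector (0,1,0).
For λ=-4: eigenvector (-1,2,1).
General solution: c_1e^(-t)(5,0,-4) + c_2e^(3t)(0,1,0) + c_3e^(-4t)(-1,2,1).

x_1(t) = 5c_1e^(-t) - c_3e^(-4t), x_2(t) = c_2e^(3t) + 2c_3e^(-4t), x_3(t) = -4c_1e^(-t) + c_3e^(-4t)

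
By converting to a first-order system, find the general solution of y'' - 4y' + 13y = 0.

Let x_1 = y, x_2 = y'. Then x_1' = x_2 and x_2' = -13x_1 + 4x_2.
A = [[0,1],[-13,4]]; det(A-λI) = λ^2 - 4λ + 13.
Eigenvalues λ = 2 ± 3i.

y(t) = C_1e^(2t)cos(3t) + C_2e^(2t)sin(3t)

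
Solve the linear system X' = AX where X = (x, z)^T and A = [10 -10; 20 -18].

Coefficient matrix A = [[10, -10], [20, -18]].
Characteristic polynomial det(A - λI) = λ^2 + 8λ + 20 = 0.
Eigenvalues λ = -4 ± 2i (complex conjugate pair).
For λ=-4+2i: an eigenvector is (-2,-3) - i(1,1) = (-2 - i, -3 - i).
A real fundamental pair from Re and Im of e^((-4+2i)t)v: X_1 = e^(-4t)(cos(2t)·(-2,-3) + sin(2t)·(1,1)), X_2 = e^(-4t)(sin(2t)·(-2,-3) - cos(2t)·(1,1)).
General solution: C_1X_1 + C_2X_2.

x(t) = C_1e^(-4t)sin(2t) - 2C_1e^(-4t)cos(2t) - 2C_2e^(-4t)sin(2t) - C_2e^(-4t)cos(2t), z(t) = C_1e^(-4t)sin(2t) - 3C_1e^(-4t)cos(2t) - 3C_2e^(-4t)sin(2t) - C_2e^(-4t)cos(2t)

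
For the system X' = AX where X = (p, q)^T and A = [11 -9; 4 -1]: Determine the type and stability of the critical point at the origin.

unstable improper node

A = [[11,-9],[4,-1]]; det(A-λI) = λ^2 - 10λ + 25.
repeated λ = 5 with a single eigenvector.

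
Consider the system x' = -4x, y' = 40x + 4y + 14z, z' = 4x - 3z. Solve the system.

x(t) = K_1e^(-4t), y(t) = 2K_1e^(-4t) - 2K_2e^(-3t) + K_3e^(4t), z(t) = -4K_1e^(-4t) + K_2e^(-3t)

Coefficient matrix A = [[-4, 0, 0], [40, 4, 14], [4, 0, -3]].
det(A - λI) = 0 gives eigenvalues λ = -4, -3, 4.
For λ=-4: eigenvector (1,2,-4).
For λ=-3: eigenvector (0,-2,1).
For λ=4: eigenvector (0,1,0).
General solution: K_1e^(-4t)(1,2,-4) + K_2e^(-3t)(0,-2,1) + K_3e^(4t)(0,1,0).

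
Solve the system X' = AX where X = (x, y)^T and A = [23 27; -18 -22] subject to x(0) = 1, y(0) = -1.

Coefficient matrix A = [[23, 27], [-18, -22]].
Characteristic polynomial det(A - λI) = λ^2 - λ - 20 = 0.
Eigenvalues λ = -4, 5.
For λ=-4: (A-λI) row 1 is [27, 27], so an eigenvector is (-1, 1).
For λ=5: (A-λI) row 1 is [18, 27], so an eigenvector is (-3, 2).
General solution: K_1e^(-4t)(-1,1) + K_2e^(5t)(-3,2).
Applying x(0)=1, y(0)=-1 gives K_1=-1, K_2=0.

x(t) = e^(-4t), y(t) = -e^(-4t)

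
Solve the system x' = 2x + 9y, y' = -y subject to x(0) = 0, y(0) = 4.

Coefficient matrix A = [[2, 9], [0, -1]].
Characteristic polynomial det(A - λI) = λ^2 - λ - 2 = 0.
Eigenvalues λ = -1, 2.
For λ=-1: (A-λI) row 1 is [3, 9], so an eigenvector is (-3, 1).
For λ=2: (A-λI) row 1 is [0, 9], so an eigenvector is (-1, 0).
General solution: K_1e^(-t)(-3,1) + K_2e^(2t)(-1,0).
Applying x(0)=0, y(0)=4 gives K_1=4, K_2=-12.

x(t) = 12e^(2t) - 12e^(-t), y(t) = 4e^(-t)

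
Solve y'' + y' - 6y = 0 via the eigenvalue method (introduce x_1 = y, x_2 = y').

Let x_1 = y, x_2 = y'. Then x_1' = x_2 and x_2' = 6x_1 - x_2.
A = [[0,1],[6,-1]]; det(A-λI) = λ^2 + λ - 6.
Eigenvalues λ = 2, -3 with eigenvectors (1,2), (1,-3).

y(t) = K_1e^(2t) + K_2e^(-3t)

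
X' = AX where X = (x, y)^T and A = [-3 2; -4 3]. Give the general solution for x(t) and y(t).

Coefficient matrix A = [[-3, 2], [-4, 3]].
Characteristic polynomial det(A - λI) = λ^2 - 1 = 0.
Eigenvalues λ = 1, -1.
For λ=1: (A-λI) row 1 is [-4, 2], so an eigenvector is (1, 2).
For λ=-1: (A-λI) row 1 is [-2, 2], so an eigenvector is (1, 1).
General solution: c_1e^(t)(1,2) + c_2e^(-t)(1,1).

x(t) = c_1e^(t) + c_2e^(-t), y(t) = 2c_1e^(t) + c_2e^(-t)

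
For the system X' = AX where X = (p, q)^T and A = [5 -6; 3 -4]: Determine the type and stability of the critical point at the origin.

saddle

A = [[5,-6],[3,-4]]; det(A-λI) = λ^2 - λ - 2.
λ = -1, 2: opposite signs.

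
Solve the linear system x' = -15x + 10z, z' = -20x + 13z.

x(t) = -2K_1e^(-t)sin(2t) + K_1e^(-t)cos(2t) + K_2e^(-t)sin(2t) + 2K_2e^(-t)cos(2t), z(t) = -3K_1e^(-t)sin(2t) + K_1e^(-t)cos(2t) + K_2e^(-t)sin(2t) + 3K_2e^(-t)cos(2t)

Coefficient matrix A = [[-15, 10], [-20, 13]].
Characteristic polynomial det(A - λI) = λ^2 + 2λ + 5 = 0.
Eigenvalues λ = -1 ± 2i (complex conjugate pair).
For λ=-1+2i: an eigenvector is (1,1) - i(-2,-3) = (1 + 2i, 1 + 3i).
A real fundamental pair from Re and Im of e^((-1+2i)t)v: X_1 = e^(-t)(cos(2t)·(1,1) + sin(2t)·(-2,-3)), X_2 = e^(-t)(sin(2t)·(1,1) - cos(2t)·(-2,-3)).
General solution: K_1X_1 + K_2X_2.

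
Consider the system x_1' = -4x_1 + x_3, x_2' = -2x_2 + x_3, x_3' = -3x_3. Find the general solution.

x_1(t) = K_2e^(-3t) + K_3e^(-4t), x_2(t) = -K_1e^(-2t) - K_2e^(-3t), x_3(t) = K_2e^(-3t)

Coefficient matrix A = [[-4, 0, 1], [0, -2, 1], [0, 0, -3]].
det(A - λI) = 0 gives eigenvalues λ = -2, -3, -4.
For λ=-2: eigenvector (0,-1,0).
For λ=-3: eigenvector (1,-1,1).
For λ=-4: eigenvector (1,0,0).
General solution: K_1e^(-2t)(0,-1,0) + K_2e^(-3t)(1,-1,1) + K_3e^(-4t)(1,0,0).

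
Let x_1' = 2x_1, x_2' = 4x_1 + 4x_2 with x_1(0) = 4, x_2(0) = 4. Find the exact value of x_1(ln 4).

A = [[2,0],[4,4]]; eigenvalues λ = 2, 4.
Eigenvectors: (1,-2) for λ=2, (0,-1) for λ=4.
From the initial condition, c_1 = 4, c_2 = -12.
x_1(ln 4) = (4)(4^2)(1) + (-12)(4^4)(0) = 64.

64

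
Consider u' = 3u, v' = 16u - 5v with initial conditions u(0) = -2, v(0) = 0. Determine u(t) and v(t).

u(t) = -2e^(3t), v(t) = -4e^(3t) + 4e^(-5t)

Coefficient matrix A = [[3, 0], [16, -5]].
Characteristic polynomial det(A - λI) = λ^2 + 2λ - 15 = 0.
Eigenvalues λ = -5, 3.
For λ=-5: (A-λI) row 1 is [8, 0], so an eigenvector is (0, -1).
For λ=3: (A-λI) row 2 is [16, -8], so an eigenvector is (-1, -2).
General solution: K_1e^(-5t)(0,-1) + K_2e^(3t)(-1,-2).
Applying u(0)=-2, v(0)=0 gives K_1=-4, K_2=2.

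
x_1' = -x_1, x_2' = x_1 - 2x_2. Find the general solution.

x_1(t) = -C_1e^(-t), x_2(t) = -C_1e^(-t) + C_2e^(-2t)

Coefficient matrix A = [[-1, 0], [1, -2]].
Characteristic polynomial det(A - λI) = λ^2 + 3λ + 2 = 0.
Eigenvalues λ = -1, -2.
For λ=-1: (A-λI) row 2 is [1, -1], so an eigenvector is (-1, -1).
For λ=-2: (A-λI) row 1 is [1, 0], so an eigenvector is (0, 1).
General solution: C_1e^(-t)(-1,-1) + C_2e^(-2t)(0,1).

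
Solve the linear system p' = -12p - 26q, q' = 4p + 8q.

p(t) = -3K_1e^(-2t)sin(2t) - 2K_1e^(-2t)cos(2t) - 2K_2e^(-2t)sin(2t) + 3K_2e^(-2t)cos(2t), q(t) = K_1e^(-2t)sin(2t) + K_1e^(-2t)cos(2t) + K_2e^(-2t)sin(2t) - K_2e^(-2t)cos(2t)

Coefficient matrix A = [[-12, -26], [4, 8]].
Characteristic polynomial det(A - λI) = λ^2 + 4λ + 8 = 0.
Eigenvalues λ = -2 ± 2i (complex conjugate pair).
For λ=-2+2i: an eigenvector is (-2,1) - i(-3,1) = (-2 + 3i, 1 - i).
A real fundamental pair from Re and Im of e^((-2+2i)t)v: X_1 = e^(-2t)(cos(2t)·(-2,1) + sin(2t)·(-3,1)), X_2 = e^(-2t)(sin(2t)·(-2,1) - cos(2t)·(-3,1)).
General solution: K_1X_1 + K_2X_2.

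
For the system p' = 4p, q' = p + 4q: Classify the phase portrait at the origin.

A = [[4,0],[1,4]]; det(A-λI) = λ^2 - 8λ + 16.
repeated λ = 4 with a single eigenvector.

unstable improper node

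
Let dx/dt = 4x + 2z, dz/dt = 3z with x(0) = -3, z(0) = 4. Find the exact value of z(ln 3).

A = [[4,2],[0,3]]; eigenvalues λ = 4, 3.
Eigenvectors: (-1,0) for λ=4, (-2,1) for λ=3.
From the initial condition, c_1 = -5, c_2 = 4.
z(ln 3) = (-5)(3^4)(0) + (4)(3^3)(1) = 108.

108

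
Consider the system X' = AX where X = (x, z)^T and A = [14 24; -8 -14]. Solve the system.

x(t) = 3K_1e^(-2t) - 2K_2e^(2t), z(t) = -2K_1e^(-2t) + K_2e^(2t)

Coefficient matrix A = [[14, 24], [-8, -14]].
Characteristic polynomial det(A - λI) = λ^2 - 4 = 0.
Eigenvalues λ = -2, 2.
For λ=-2: (A-λI) row 1 is [16, 24], so an eigenvector is (3, -2).
For λ=2: (A-λI) row 1 is [12, 24], so an eigenvector is (-2, 1).
General solution: K_1e^(-2t)(3,-2) + K_2e^(2t)(-2,1).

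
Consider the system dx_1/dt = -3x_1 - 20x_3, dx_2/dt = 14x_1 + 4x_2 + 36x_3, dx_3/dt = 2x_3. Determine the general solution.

x_1(t) = c_1e^(-3t) - 4c_3e^(2t), x_2(t) = -2c_1e^(-3t) + c_2e^(4t) + 10c_3e^(2t), x_3(t) = c_3e^(2t)

Coefficient matrix A = [[-3, 0, -20], [14, 4, 36], [0, 0, 2]].
det(A - λI) = 0 gives eigenvalues λ = -3, 4, 2.
For λ=-3: eigenvector (1,-2,0).
For λ=4: eigenvector (0,1,0).
For λ=2: eigenvector (-4,10,1).
General solution: c_1e^(-3t)(1,-2,0) + c_2e^(4t)(0,1,0) + c_3e^(2t)(-4,10,1).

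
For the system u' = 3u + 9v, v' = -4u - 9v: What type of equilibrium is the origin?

A = [[3,9],[-4,-9]]; det(A-λI) = λ^2 + 6λ + 9.
repeated λ = -3 with a single eigenvector.

stable improper node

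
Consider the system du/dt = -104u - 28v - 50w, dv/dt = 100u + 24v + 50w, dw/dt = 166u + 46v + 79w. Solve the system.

Coefficient matrix A = [[-104, -28, -50], [100, 24, 50], [166, 46, 79]].
det(A - λI) = 0 gives eigenvalues λ = 4, -4, -1.
For λ=4: eigenvector (5,-5,-8).
For λ=-4: eigenvector (1,0,-2).
For λ=-1: eigenvector (2,-2,-3).
General solution: K_1e^(4t)(5,-5,-8) + K_2e^(-4t)(1,0,-2) + K_3e^(-t)(2,-2,-3).

u(t) = 5K_1e^(4t) + K_2e^(-4t) + 2K_3e^(-t), v(t) = -5K_1e^(4t) - 2K_3e^(-t), w(t) = -8K_1e^(4t) - 2K_2e^(-4t) - 3K_3e^(-t)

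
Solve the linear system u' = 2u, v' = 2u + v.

Coefficient matrix A = [[2, 0], [2, 1]].
Characteristic polynomial det(A - λI) = λ^2 - 3λ + 2 = 0.
Eigenvalues λ = 2, 1.
For λ=2: (A-λI) row 2 is [2, -1], so an eigenvector is (-1, -2).
For λ=1: (A-λI) row 1 is [1, 0], so an eigenvector is (0, -1).
General solution: C_1e^(2t)(-1,-2) + C_2e^(t)(0,-1).

u(t) = -C_1e^(2t), v(t) = -2C_1e^(2t) - C_2e^(t)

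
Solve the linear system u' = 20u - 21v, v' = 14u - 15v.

u(t) = 3C_1e^(6t) - C_2e^(-t), v(t) = 2C_1e^(6t) - C_2e^(-t)

Coefficient matrix A = [[20, -21], [14, -15]].
Characteristic polynomial det(A - λI) = λ^2 - 5λ - 6 = 0.
Eigenvalues λ = 6, -1.
For λ=6: (A-λI) row 1 is [14, -21], so an eigenvector is (3, 2).
For λ=-1: (A-λI) row 1 is [21, -21], so an eigenvector is (-1, -1).
General solution: C_1e^(6t)(3,2) + C_2e^(-t)(-1,-1).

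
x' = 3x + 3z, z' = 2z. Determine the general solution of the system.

x(t) = c_1e^(3t) - 3c_2e^(2t), z(t) = c_2e^(2t)

Coefficient matrix A = [[3, 3], [0, 2]].
Characteristic polynomial det(A - λI) = λ^2 - 5λ + 6 = 0.
Eigenvalues λ = 3, 2.
For λ=3: (A-λI) row 1 is [0, 3], so an eigenvector is (1, 0).
For λ=2: (A-λI) row 1 is [1, 3], so an eigenvector is (-3, 1).
General solution: c_1e^(3t)(1,0) + c_2e^(2t)(-3,1).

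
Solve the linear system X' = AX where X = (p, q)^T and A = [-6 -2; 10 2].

Coefficient matrix A = [[-6, -2], [10, 2]].
Characteristic polynomial det(A - λI) = λ^2 + 4λ + 8 = 0.
Eigenvalues λ = -2 ± 2i (complex conjugate pair).
For λ=-2+2i: an eigenvector is (0,-1) - i(1,-2) = (0 - i, -1 + 2i).
A real fundamental pair from Re and Im of e^((-2+2i)t)v: X_1 = e^(-2t)(cos(2t)·(0,-1) + sin(2t)·(1,-2)), X_2 = e^(-2t)(sin(2t)·(0,-1) - cos(2t)·(1,-2)).
General solution: c_1X_1 + c_2X_2.

p(t) = c_1e^(-2t)sin(2t) - c_2e^(-2t)cos(2t), q(t) = -2c_1e^(-2t)sin(2t) - c_1e^(-2t)cos(2t) - c_2e^(-2t)sin(2t) + 2c_2e^(-2t)cos(2t)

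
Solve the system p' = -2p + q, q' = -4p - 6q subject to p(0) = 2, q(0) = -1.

p(t) = 3te^(-4t) + 2e^(-4t), q(t) = -6te^(-4t) - e^(-4t)

Coefficient matrix A = [[-2, 1], [-4, -6]].
Characteristic polynomial det(A - λI) = λ^2 + 8λ + 16 = 0.
Single eigenvalue λ = -4 with algebraic multiplicity 2.
Eigenvector v = (1,-2); generalized eigenvector w with (A-λI)w=v is (0,1).
General solution: e^(-4t)[C_1·v + C_2·(t·v + w)].
Applying p(0)=2, q(0)=-1 gives C_1=2, C_2=3.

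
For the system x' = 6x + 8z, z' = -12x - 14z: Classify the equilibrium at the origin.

A = [[6,8],[-12,-14]]; det(A-λI) = λ^2 + 8λ + 12.
λ = -6, -2: both negative.

stable node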